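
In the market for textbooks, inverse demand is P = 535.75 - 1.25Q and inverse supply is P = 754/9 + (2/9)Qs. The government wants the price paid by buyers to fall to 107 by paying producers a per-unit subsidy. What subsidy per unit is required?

At a buyer price of 107, quantity demanded is 428.6 − 0.8·107 = 343.
Sellers supply 343 only when they receive Ps = 754/9 + (2/9)·343 = 160.
s = Ps − Pb = 160 − 107 = 53.

Required subsidy s = 53 per unit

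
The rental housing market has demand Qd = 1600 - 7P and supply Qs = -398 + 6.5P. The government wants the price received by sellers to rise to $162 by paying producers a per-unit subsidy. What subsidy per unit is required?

At a seller price of 162, quantity supplied is -398 + 6.5·162 = 655.
Buyers absorb 655 only when they pay Pb with 1600 − 7·Pb = 655, i.e. Pb = 135.
s = Ps − Pb = 162 − 135 = 27.

Required subsidy s = $27 per unit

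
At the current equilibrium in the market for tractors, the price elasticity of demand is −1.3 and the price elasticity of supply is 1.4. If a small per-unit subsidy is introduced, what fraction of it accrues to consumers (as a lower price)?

For a small subsidy around the equilibrium, the benefit split depends on the relative slopes, which at a point are proportional to the elasticities.
Buyer share = εs/(εs + |εd|) = 1.4/(1.4 + 1.3) = 14/27; seller share = |εd|/(εs + |εd|) = 13/27.

Consumer share = 14/27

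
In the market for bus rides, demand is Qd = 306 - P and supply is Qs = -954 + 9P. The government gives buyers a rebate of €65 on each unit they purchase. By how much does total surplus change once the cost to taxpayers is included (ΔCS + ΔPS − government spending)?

Net change in total surplus = -€1901.25

Pre-subsidy: 306 - P = -954 + 9P gives P* = 126, Q* = 180.
With the rebate, buyers effectively pay Pb = Ps − 65, where Ps is the price sellers receive.
Demand in terms of Ps becomes Qd = 306 − 1(Ps − 65) = 371 - Ps. Setting this equal to supply: 371 - Ps = -954 + 9Ps, so Ps = 132.5.
Buyers pay Pb = 132.5 − 65 = 67.5; Q' = -954 + 9·132.5 = 238.5.
ΔCS = ½(180 + 238.5)(126 − 67.5) = 12241.125; ΔPS = ½(180 + 238.5)(132.5 − 126) = 1360.125.
Government spending = 65 × 238.5 = 15502.5.
Net change = 12241.125 + 1360.125 − 15502.5 = -1901.25. The loss equals the DWL triangle ½·65·58.5.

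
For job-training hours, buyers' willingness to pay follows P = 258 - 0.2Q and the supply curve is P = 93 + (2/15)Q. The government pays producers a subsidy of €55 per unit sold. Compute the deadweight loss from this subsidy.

Pre-subsidy: 258 - 0.2Q = 93 + (2/15)Q gives Q* = 495 and P* = 159.
With the subsidy, sellers receive Ps = Pb + 55 for each unit, where Pb is the price buyers pay.
On the curves, Pb = 258 - 0.2Q and Ps = 93 + (2/15)Q; the wedge Ps − Pb = 55 gives 93 + (2/15)Q − (258 - 0.2Q) = 55, so Q' = 660.
Then Pb = 258 − 0.2·660 = 126 and Ps = 93 + (2/15)·660 = 181.
The subsidy expands output by 660 − 495 = 165 past the efficient level; on those units the gap between marginal cost and willingness to pay runs from 0 up to 55.
DWL = ½ × 55 × 165 = 4537.5.

Deadweight loss = €4537.5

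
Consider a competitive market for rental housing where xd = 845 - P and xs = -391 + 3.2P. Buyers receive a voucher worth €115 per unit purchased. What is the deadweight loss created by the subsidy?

Deadweight loss = 105800/21

Pre-subsidy: 845 - P = -391 + 3.2P gives P* = 2060/7, x* = 3855/7.
With the rebate, buyers effectively pay Pb = Ps − 115, where Ps is the price sellers receive.
Demand in terms of Ps becomes xd = 845 − 1(Ps − 115) = 960 - Ps. Setting this equal to supply: 960 - Ps = -391 + 3.2Ps, so Ps = 965/3.
Buyers pay Pb = 965/3 − 115 = 620/3; x' = -391 + 3.2·(965/3) = 1915/3.
The subsidy expands output by 1915/3 − 3855/7 = 1840/21 past the efficient level; on those units the gap between marginal cost and willingness to pay runs from 0 up to 115.
DWL = ½ × 115 × 1840/21 = 105800/21.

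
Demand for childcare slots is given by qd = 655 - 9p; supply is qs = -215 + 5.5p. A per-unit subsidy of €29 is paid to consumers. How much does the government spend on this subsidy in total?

Government cost = €6206

Pre-subsidy: 655 - 9p = -215 + 5.5p gives p* = 60, q* = 115.
With the rebate, buyers effectively pay pb = ps − 29, where ps is the price sellers receive.
Demand in terms of ps becomes qd = 655 − 9(ps − 29) = 916 - 9ps. Setting this equal to supply: 916 - 9ps = -215 + 5.5ps, so ps = 78.
Buyers pay pb = 78 − 29 = 49; q' = -215 + 5.5·78 = 214.
Government outlay = subsidy × quantity = 29 × 214 = 6206.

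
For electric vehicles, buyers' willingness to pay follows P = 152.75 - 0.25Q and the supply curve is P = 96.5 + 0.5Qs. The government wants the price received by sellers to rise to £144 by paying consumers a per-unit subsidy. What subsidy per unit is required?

At a seller price of 144, quantity supplied is -193 + 2·144 = 95.
Buyers absorb 95 only when they pay Pb = 152.75 − 0.25·95 = 129.
s = Ps − Pb = 144 − 129 = 15.

Required subsidy s = £15 per unit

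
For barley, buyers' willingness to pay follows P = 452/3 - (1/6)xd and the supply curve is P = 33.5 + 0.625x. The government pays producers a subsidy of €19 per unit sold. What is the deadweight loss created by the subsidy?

Deadweight loss = €228

Pre-subsidy: 452/3 - (1/6)x = 33.5 + 0.625x gives x* = 148 and P* = 126.
With the subsidy, sellers receive Ps = Pb + 19 for each unit, where Pb is the price buyers pay.
On the curves, Pb = 452/3 - (1/6)x and Ps = 33.5 + 0.625x; the wedge Ps − Pb = 19 gives 33.5 + 0.625x − (452/3 - (1/6)x) = 19, so x' = 172.
Then Pb = 452/3 − (1/6)·172 = 122 and Ps = 33.5 + 0.625·172 = 141.
The subsidy expands output by 172 − 148 = 24 past the efficient level; on those units the gap between marginal cost and willingness to pay runs from 0 up to 19.
DWL = ½ × 19 × 24 = 228.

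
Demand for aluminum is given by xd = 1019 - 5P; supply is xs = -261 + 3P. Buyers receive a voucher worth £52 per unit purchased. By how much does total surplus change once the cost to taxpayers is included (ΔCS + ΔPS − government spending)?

Net change in total surplus = -£2535

Pre-subsidy: 1019 - 5P = -261 + 3P gives P* = 160, x* = 219.
With the rebate, buyers effectively pay Pb = Ps − 52, where Ps is the price sellers receive.
Demand in terms of Ps becomes xd = 1019 − 5(Ps − 52) = 1279 - 5Ps. Setting this equal to supply: 1279 - 5Ps = -261 + 3Ps, so Ps = 192.5.
Buyers pay Pb = 192.5 − 52 = 140.5; x' = -261 + 3·192.5 = 316.5.
ΔCS = ½(219 + 316.5)(160 − 140.5) = 5221.125; ΔPS = ½(219 + 316.5)(192.5 − 160) = 8701.875.
Government spending = 52 × 316.5 = 16458.
Net change = 5221.125 + 8701.875 − 16458 = -2535. The loss equals the DWL triangle ½·52·97.5.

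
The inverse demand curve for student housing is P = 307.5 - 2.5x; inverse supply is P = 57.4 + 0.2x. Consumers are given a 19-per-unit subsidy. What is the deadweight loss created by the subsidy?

Pre-subsidy: 307.5 - 2.5x = 57.4 + 0.2x gives x* = 2501/27 and P* = 2050/27.
With the rebate, buyers effectively pay Pb = Ps − 19, where Ps is the price sellers receive.
On the curves, Pb = 307.5 - 2.5x and Ps = 57.4 + 0.2x; the wedge Ps − Pb = 19 gives 57.4 + 0.2x − (307.5 - 2.5x) = 19, so x' = 299/3.
Then Pb = 307.5 − 2.5·(299/3) = 175/3 and Ps = 57.4 + 0.2·(299/3) = 232/3.
The subsidy expands output by 299/3 − 2501/27 = 190/27 past the efficient level; on those units the gap between marginal cost and willingness to pay runs from 0 up to 19.
DWL = ½ × 19 × 190/27 = 1805/27.

Deadweight loss = 1805/27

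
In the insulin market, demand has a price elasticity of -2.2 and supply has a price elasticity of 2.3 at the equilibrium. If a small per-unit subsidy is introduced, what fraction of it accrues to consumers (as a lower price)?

For a small subsidy around the equilibrium, the benefit split depends on the relative slopes, which at a point are proportional to the elasticities.
Buyer share = εs/(εs + |εd|) = 2.3/(2.3 + 2.2) = 23/45; seller share = |εd|/(εs + |εd|) = 22/45.

Consumer share = 23/45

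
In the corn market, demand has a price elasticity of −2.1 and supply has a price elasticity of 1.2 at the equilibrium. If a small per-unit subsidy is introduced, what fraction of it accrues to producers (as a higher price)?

For a small subsidy around the equilibrium, the benefit split depends on the relative slopes, which at a point are proportional to the elasticities.
Buyer share = εs/(εs + |εd|) = 1.2/(1.2 + 2.1) = 4/11; seller share = |εd|/(εs + |εd|) = 7/11.
So producers capture 7/11 of the subsidy.

Producer share = 7/11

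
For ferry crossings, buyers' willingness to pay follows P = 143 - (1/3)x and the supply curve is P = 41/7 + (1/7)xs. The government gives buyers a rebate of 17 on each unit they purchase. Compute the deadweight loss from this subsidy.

Pre-subsidy: 143 - (1/3)x = 41/7 + (1/7)x gives x* = 288 and P* = 47.
With the rebate, buyers effectively pay Pb = Ps − 17, where Ps is the price sellers receive.
On the curves, Pb = 143 - (1/3)x and Ps = 41/7 + (1/7)x; the wedge Ps − Pb = 17 gives 41/7 + (1/7)x − (143 - (1/3)x) = 17, so x' = 323.7.
Then Pb = 143 − (1/3)·323.7 = 35.1 and Ps = 41/7 + (1/7)·323.7 = 52.1.
The subsidy expands output by 323.7 − 288 = 35.7 past the efficient level; on those units the gap between marginal cost and willingness to pay runs from 0 up to 17.
DWL = ½ × 17 × 35.7 = 303.45.

Deadweight loss = 303.45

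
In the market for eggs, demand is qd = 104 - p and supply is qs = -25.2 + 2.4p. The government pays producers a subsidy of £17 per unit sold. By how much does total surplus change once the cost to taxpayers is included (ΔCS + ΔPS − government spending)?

Net change in total surplus = -£102

Pre-subsidy: 104 - p = -25.2 + 2.4p gives p* = 38, q* = 66.
With the subsidy, sellers receive ps = pb + 17 for each unit, where pb is the price buyers pay.
Supply in terms of pb becomes qs = -25.2 + 2.4(pb + 17) = 15.6 + 2.4pb. Setting this equal to demand: 104 - pb = 15.6 + 2.4pb, so pb = 26.
Sellers receive ps = 26 + 17 = 43; q' = 104 − 1·26 = 78.
ΔCS = ½(66 + 78)(38 − 26) = 864; ΔPS = ½(66 + 78)(43 − 38) = 360.
Government spending = 17 × 78 = 1326.
Net change = 864 + 360 − 1326 = -102. The loss equals the DWL triangle ½·17·12.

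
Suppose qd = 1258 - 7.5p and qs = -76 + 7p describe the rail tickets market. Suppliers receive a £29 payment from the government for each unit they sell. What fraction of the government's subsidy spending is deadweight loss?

Pre-subsidy: 1258 - 7.5p = -76 + 7p gives p* = 92, q* = 568.
With the subsidy, sellers receive ps = pb + 29 for each unit, where pb is the price buyers pay.
Supply in terms of pb becomes qs = -76 + 7(pb + 29) = 127 + 7pb. Setting this equal to demand: 1258 - 7.5pb = 127 + 7pb, so pb = 78.
Sellers receive ps = 78 + 29 = 107; q' = 1258 − 7.5·78 = 673.
ΔCS = ½(568 + 673)(92 − 78) = 8687; ΔPS = ½(568 + 673)(107 − 92) = 9307.5.
Government spending = 29 × 673 = 19517.
DWL = ½ × 29 × (673 − 568) = 1522.5; fraction = 1522.5 / 19517 = 105/1346.

DWL / government spending = 105/1346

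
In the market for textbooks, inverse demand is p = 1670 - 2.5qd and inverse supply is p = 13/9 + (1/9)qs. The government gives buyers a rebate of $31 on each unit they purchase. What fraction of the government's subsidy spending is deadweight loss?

DWL / government spending = 279/30592

Pre-subsidy: 1670 - 2.5q = 13/9 + (1/9)q gives q* = 30034/47 and p* = 3405/47.
With the rebate, buyers effectively pay pb = ps − 31, where ps is the price sellers receive.
On the curves, pb = 1670 - 2.5q and ps = 13/9 + (1/9)q; the wedge ps − pb = 31 gives 13/9 + (1/9)q − (1670 - 2.5q) = 31, so q' = 30592/47.
Then pb = 1670 − 2.5·(30592/47) = 2010/47 and ps = 13/9 + (1/9)·(30592/47) = 3467/47.
ΔCS = ½(30034/47 + 30592/47)(3405/47 − 2010/47) = 42286635/2209; ΔPS = ½(30034/47 + 30592/47)(3467/47 − 3405/47) = 1879406/2209.
Government spending = 31 × 30592/47 = 948352/47.
DWL = ½ × 31 × (30592/47 − 30034/47) = 8649/47; fraction = (8649/47) / (948352/47) = 279/30592.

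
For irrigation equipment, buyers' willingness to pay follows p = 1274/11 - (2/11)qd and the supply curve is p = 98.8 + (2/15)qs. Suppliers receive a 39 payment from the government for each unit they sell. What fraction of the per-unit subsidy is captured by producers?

Producer share = 11/26

Pre-subsidy: 1274/11 - (2/11)q = 98.8 + (2/15)q gives q* = 54 and p* = 106.
With the subsidy, sellers receive ps = pb + 39 for each unit, where pb is the price buyers pay.
On the curves, pb = 1274/11 - (2/11)q and ps = 98.8 + (2/15)q; the wedge ps − pb = 39 gives 98.8 + (2/15)q − (1274/11 - (2/11)q) = 39, so q' = 177.75.
Then pb = 1274/11 − (2/11)·177.75 = 83.5 and ps = 98.8 + (2/15)·177.75 = 122.5.
Buyers' price falls by p* − pb = 106 − 83.5 = 22.5; sellers' price rises by ps − p* = 122.5 − 106 = 16.5.
So producers capture 16.5/39 = 11/26 of each unit of subsidy.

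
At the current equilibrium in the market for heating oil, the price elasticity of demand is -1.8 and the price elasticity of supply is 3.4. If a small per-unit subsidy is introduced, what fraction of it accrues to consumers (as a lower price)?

Consumer share = 17/26

For a small subsidy around the equilibrium, the benefit split depends on the relative slopes, which at a point are proportional to the elasticities.
Buyer share = εs/(εs + |εd|) = 3.4/(3.4 + 1.8) = 17/26; seller share = |εd|/(εs + |εd|) = 9/26.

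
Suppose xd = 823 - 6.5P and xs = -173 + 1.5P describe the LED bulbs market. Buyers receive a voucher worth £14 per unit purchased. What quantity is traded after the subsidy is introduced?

x' = 30.8125

Pre-subsidy: 823 - 6.5P = -173 + 1.5P gives P* = 124.5, x* = 13.75.
With the rebate, buyers effectively pay Pb = Ps − 14, where Ps is the price sellers receive.
Demand in terms of Ps becomes xd = 823 − 6.5(Ps − 14) = 914 - 6.5Ps. Setting this equal to supply: 914 - 6.5Ps = -173 + 1.5Ps, so Ps = 135.875.
Buyers pay Pb = 135.875 − 14 = 121.875; x' = -173 + 1.5·135.875 = 30.8125.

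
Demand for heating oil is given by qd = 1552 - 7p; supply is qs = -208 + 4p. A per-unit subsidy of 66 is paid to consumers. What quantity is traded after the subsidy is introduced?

Pre-subsidy: 1552 - 7p = -208 + 4p gives p* = 160, q* = 432.
With the rebate, buyers effectively pay pb = ps − 66, where ps is the price sellers receive.
Demand in terms of ps becomes qd = 1552 − 7(ps − 66) = 2014 - 7ps. Setting this equal to supply: 2014 - 7ps = -208 + 4ps, so ps = 202.
Buyers pay pb = 202 − 66 = 136; q' = -208 + 4·202 = 600.

q' = 600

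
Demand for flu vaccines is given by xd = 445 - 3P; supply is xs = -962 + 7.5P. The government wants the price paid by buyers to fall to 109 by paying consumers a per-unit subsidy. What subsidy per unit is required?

Required subsidy s = 35 per unit

At a buyer price of 109, quantity demanded is 445 − 3·109 = 118.
Sellers supply 118 only when they receive Ps with -962 + 7.5·Ps = 118, i.e. Ps = 144.
s = Ps − Pb = 144 − 109 = 35.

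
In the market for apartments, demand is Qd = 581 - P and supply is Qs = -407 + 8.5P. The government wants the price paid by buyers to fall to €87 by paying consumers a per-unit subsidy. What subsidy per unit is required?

At a buyer price of 87, quantity demanded is 581 − 1·87 = 494.
Sellers supply 494 only when they receive Ps with -407 + 8.5·Ps = 494, i.e. Ps = 106.
s = Ps − Pb = 106 − 87 = 19.

Required subsidy s = €19 per unit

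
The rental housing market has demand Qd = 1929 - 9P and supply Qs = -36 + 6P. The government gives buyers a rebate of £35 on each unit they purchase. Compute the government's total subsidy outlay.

Pre-subsidy: 1929 - 9P = -36 + 6P gives P* = 131, Q* = 750.
With the rebate, buyers effectively pay Pb = Ps − 35, where Ps is the price sellers receive.
Demand in terms of Ps becomes Qd = 1929 − 9(Ps − 35) = 2244 - 9Ps. Setting this equal to supply: 2244 - 9Ps = -36 + 6Ps, so Ps = 152.
Buyers pay Pb = 152 − 35 = 117; Q' = -36 + 6·152 = 876.
Government outlay = subsidy × quantity = 35 × 876 = 30660.

Government cost = £30660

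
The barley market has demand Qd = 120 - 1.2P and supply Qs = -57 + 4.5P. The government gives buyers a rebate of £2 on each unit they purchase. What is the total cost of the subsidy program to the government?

Government cost = 3216/19

Pre-subsidy: 120 - 1.2P = -57 + 4.5P gives P* = 590/19, Q* = 1572/19.
With the rebate, buyers effectively pay Pb = Ps − 2, where Ps is the price sellers receive.
Demand in terms of Ps becomes Qd = 120 − 1.2(Ps − 2) = 122.4 - 1.2Ps. Setting this equal to supply: 122.4 - 1.2Ps = -57 + 4.5Ps, so Ps = 598/19.
Buyers pay Pb = 598/19 − 2 = 560/19; Q' = -57 + 4.5·(598/19) = 1608/19.
Government outlay = subsidy × quantity = 2 × 1608/19 = 3216/19.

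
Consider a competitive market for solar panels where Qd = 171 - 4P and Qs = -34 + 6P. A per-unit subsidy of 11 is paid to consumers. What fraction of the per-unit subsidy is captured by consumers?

Consumer share = 0.6

Pre-subsidy: 171 - 4P = -34 + 6P gives P* = 20.5, Q* = 89.
With the rebate, buyers effectively pay Pb = Ps − 11, where Ps is the price sellers receive.
Demand in terms of Ps becomes Qd = 171 − 4(Ps − 11) = 215 - 4Ps. Setting this equal to supply: 215 - 4Ps = -34 + 6Ps, so Ps = 24.9.
Buyers pay Pb = 24.9 − 11 = 13.9; Q' = -34 + 6·24.9 = 115.4.
Buyers' price falls by P* − Pb = 20.5 − 13.9 = 6.6; sellers' price rises by Ps − P* = 24.9 − 20.5 = 4.4.
So consumers capture 6.6/11 = 0.6 of each unit of subsidy.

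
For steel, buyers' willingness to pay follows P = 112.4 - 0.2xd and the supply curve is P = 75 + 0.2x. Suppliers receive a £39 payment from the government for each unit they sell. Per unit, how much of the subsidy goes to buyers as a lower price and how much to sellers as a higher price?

Pre-subsidy: 112.4 - 0.2x = 75 + 0.2x gives x* = 93.5 and P* = 93.7.
With the subsidy, sellers receive Ps = Pb + 39 for each unit, where Pb is the price buyers pay.
On the curves, Pb = 112.4 - 0.2x and Ps = 75 + 0.2x; the wedge Ps − Pb = 39 gives 75 + 0.2x − (112.4 - 0.2x) = 39, so x' = 191.
Then Pb = 112.4 − 0.2·191 = 74.2 and Ps = 75 + 0.2·191 = 113.2.
Buyers' price falls by P* − Pb = 93.7 − 74.2 = 19.5; sellers' price rises by Ps − P* = 113.2 − 93.7 = 19.5.

Buyers gain £19.5 per unit; sellers gain £19.5 per unit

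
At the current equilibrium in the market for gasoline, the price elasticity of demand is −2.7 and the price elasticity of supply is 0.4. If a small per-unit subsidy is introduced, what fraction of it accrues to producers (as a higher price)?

For a small subsidy around the equilibrium, the benefit split depends on the relative slopes, which at a point are proportional to the elasticities.
Buyer share = εs/(εs + |εd|) = 0.4/(0.4 + 2.7) = 4/31; seller share = |εd|/(εs + |εd|) = 27/31.
So producers capture 27/31 of the subsidy.

Producer share = 27/31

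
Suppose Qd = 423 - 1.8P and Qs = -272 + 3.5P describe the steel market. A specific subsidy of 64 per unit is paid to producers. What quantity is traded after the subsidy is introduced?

Pre-subsidy: 423 - 1.8P = -272 + 3.5P gives P* = 6950/53, Q* = 9909/53.
With the subsidy, sellers receive Ps = Pb + 64 for each unit, where Pb is the price buyers pay.
Supply in terms of Pb becomes Qs = -272 + 3.5(Pb + 64) = -48 + 3.5Pb. Setting this equal to demand: 423 - 1.8Pb = -48 + 3.5Pb, so Pb = 4710/53.
Sellers receive Ps = 4710/53 + 64 = 8102/53; Q' = 423 − 1.8·(4710/53) = 13941/53.

Q' = 13941/53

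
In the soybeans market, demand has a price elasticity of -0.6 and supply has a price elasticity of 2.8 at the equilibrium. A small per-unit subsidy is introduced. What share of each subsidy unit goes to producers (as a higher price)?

Producer share = 3/17

For a small subsidy around the equilibrium, the benefit split depends on the relative slopes, which at a point are proportional to the elasticities.
Buyer share = εs/(εs + |εd|) = 2.8/(2.8 + 0.6) = 14/17; seller share = |εd|/(εs + |εd|) = 3/17.
So producers capture 3/17 of the subsidy.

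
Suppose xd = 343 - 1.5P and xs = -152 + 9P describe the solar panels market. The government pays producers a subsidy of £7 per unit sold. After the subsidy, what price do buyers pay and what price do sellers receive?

Buyers pay 288/7; sellers receive 337/7

Pre-subsidy: 343 - 1.5P = -152 + 9P gives P* = 330/7, x* = 1906/7.
With the subsidy, sellers receive Ps = Pb + 7 for each unit, where Pb is the price buyers pay.
Supply in terms of Pb becomes xs = -152 + 9(Pb + 7) = -89 + 9Pb. Setting this equal to demand: 343 - 1.5Pb = -89 + 9Pb, so Pb = 288/7.
Sellers receive Ps = 288/7 + 7 = 337/7; x' = 343 − 1.5·(288/7) = 1969/7.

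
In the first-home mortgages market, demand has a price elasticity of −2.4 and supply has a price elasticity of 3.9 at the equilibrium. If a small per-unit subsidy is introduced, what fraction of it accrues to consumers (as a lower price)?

Consumer share = 13/21

For a small subsidy around the equilibrium, the benefit split depends on the relative slopes, which at a point are proportional to the elasticities.
Buyer share = εs/(εs + |εd|) = 3.9/(3.9 + 2.4) = 13/21; seller share = |εd|/(εs + |εd|) = 8/21.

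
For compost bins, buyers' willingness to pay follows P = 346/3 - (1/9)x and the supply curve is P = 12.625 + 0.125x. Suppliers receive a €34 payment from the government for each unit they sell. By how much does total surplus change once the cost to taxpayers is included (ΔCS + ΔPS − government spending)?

Pre-subsidy: 346/3 - (1/9)x = 12.625 + 0.125x gives x* = 435 and P* = 67.
With the subsidy, sellers receive Ps = Pb + 34 for each unit, where Pb is the price buyers pay.
On the curves, Pb = 346/3 - (1/9)x and Ps = 12.625 + 0.125x; the wedge Ps − Pb = 34 gives 12.625 + 0.125x − (346/3 - (1/9)x) = 34, so x' = 579.
Then Pb = 346/3 − (1/9)·579 = 51 and Ps = 12.625 + 0.125·579 = 85.
ΔCS = ½(435 + 579)(67 − 51) = 8112; ΔPS = ½(435 + 579)(85 − 67) = 9126.
Government spending = 34 × 579 = 19686.
Net change = 8112 + 9126 − 19686 = -2448. The loss equals the DWL triangle ½·34·144.

Net change in total surplus = -€2448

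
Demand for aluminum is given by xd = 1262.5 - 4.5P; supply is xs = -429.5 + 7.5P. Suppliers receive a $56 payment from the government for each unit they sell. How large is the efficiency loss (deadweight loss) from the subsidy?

Deadweight loss = $4410

Pre-subsidy: 1262.5 - 4.5P = -429.5 + 7.5P gives P* = 141, x* = 628.
With the subsidy, sellers receive Ps = Pb + 56 for each unit, where Pb is the price buyers pay.
Supply in terms of Pb becomes xs = -429.5 + 7.5(Pb + 56) = -9.5 + 7.5Pb. Setting this equal to demand: 1262.5 - 4.5Pb = -9.5 + 7.5Pb, so Pb = 106.
Sellers receive Ps = 106 + 56 = 162; x' = 1262.5 − 4.5·106 = 785.5.
The subsidy expands output by 785.5 − 628 = 157.5 past the efficient level; on those units the gap between marginal cost and willingness to pay runs from 0 up to 56.
DWL = ½ × 56 × 157.5 = 4410.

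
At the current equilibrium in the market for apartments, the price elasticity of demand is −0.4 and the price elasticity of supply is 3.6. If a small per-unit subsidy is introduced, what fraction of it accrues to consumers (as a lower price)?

Consumer share = 0.9

For a small subsidy around the equilibrium, the benefit split depends on the relative slopes, which at a point are proportional to the elasticities.
Buyer share = εs/(εs + |εd|) = 3.6/(3.6 + 0.4) = 0.9; seller share = |εd|/(εs + |εd|) = 0.1.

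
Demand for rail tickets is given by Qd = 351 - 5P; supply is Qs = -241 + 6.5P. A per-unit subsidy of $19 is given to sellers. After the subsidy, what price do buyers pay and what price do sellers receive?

Pre-subsidy: 351 - 5P = -241 + 6.5P gives P* = 1184/23, Q* = 2153/23.
With the subsidy, sellers receive Ps = Pb + 19 for each unit, where Pb is the price buyers pay.
Supply in terms of Pb becomes Qs = -241 + 6.5(Pb + 19) = -117.5 + 6.5Pb. Setting this equal to demand: 351 - 5Pb = -117.5 + 6.5Pb, so Pb = 937/23.
Sellers receive Ps = 937/23 + 19 = 1374/23; Q' = 351 − 5·(937/23) = 3388/23.

Buyers pay 937/23; sellers receive 1374/23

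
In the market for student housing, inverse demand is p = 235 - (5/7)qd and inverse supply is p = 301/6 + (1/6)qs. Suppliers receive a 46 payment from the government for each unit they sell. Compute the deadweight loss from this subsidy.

Pre-subsidy: 235 - (5/7)q = 301/6 + (1/6)q gives q* = 7763/37 and p* = 3150/37.
With the subsidy, sellers receive ps = pb + 46 for each unit, where pb is the price buyers pay.
On the curves, pb = 235 - (5/7)q and ps = 301/6 + (1/6)q; the wedge ps − pb = 46 gives 301/6 + (1/6)q − (235 - (5/7)q) = 46, so q' = 9695/37.
Then pb = 235 − (5/7)·(9695/37) = 1770/37 and ps = 301/6 + (1/6)·(9695/37) = 3472/37.
The subsidy expands output by 9695/37 − 7763/37 = 1932/37 past the efficient level; on those units the gap between marginal cost and willingness to pay runs from 0 up to 46.
DWL = ½ × 46 × 1932/37 = 44436/37.

Deadweight loss = 44436/37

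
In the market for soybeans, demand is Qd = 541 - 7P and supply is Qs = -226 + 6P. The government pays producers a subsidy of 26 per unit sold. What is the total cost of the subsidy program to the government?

Government cost = 5512

Pre-subsidy: 541 - 7P = -226 + 6P gives P* = 59, Q* = 128.
With the subsidy, sellers receive Ps = Pb + 26 for each unit, where Pb is the price buyers pay.
Supply in terms of Pb becomes Qs = -226 + 6(Pb + 26) = -70 + 6Pb. Setting this equal to demand: 541 - 7Pb = -70 + 6Pb, so Pb = 47.
Sellers receive Ps = 47 + 26 = 73; Q' = 541 − 7·47 = 212.
Government outlay = subsidy × quantity = 26 × 212 = 5512.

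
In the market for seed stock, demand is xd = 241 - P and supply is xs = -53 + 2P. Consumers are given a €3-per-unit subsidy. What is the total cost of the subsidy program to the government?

Government cost = €435

Pre-subsidy: 241 - P = -53 + 2P gives P* = 98, x* = 143.
With the rebate, buyers effectively pay Pb = Ps − 3, where Ps is the price sellers receive.
Demand in terms of Ps becomes xd = 241 − 1(Ps − 3) = 244 - Ps. Setting this equal to supply: 244 - Ps = -53 + 2Ps, so Ps = 99.
Buyers pay Pb = 99 − 3 = 96; x' = -53 + 2·99 = 145.
Government outlay = subsidy × quantity = 3 × 145 = 435.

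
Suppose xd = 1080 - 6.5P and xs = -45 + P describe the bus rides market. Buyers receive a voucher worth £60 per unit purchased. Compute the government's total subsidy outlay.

Pre-subsidy: 1080 - 6.5P = -45 + P gives P* = 150, x* = 105.
With the rebate, buyers effectively pay Pb = Ps − 60, where Ps is the price sellers receive.
Demand in terms of Ps becomes xd = 1080 − 6.5(Ps − 60) = 1470 - 6.5Ps. Setting this equal to supply: 1470 - 6.5Ps = -45 + Ps, so Ps = 202.
Buyers pay Pb = 202 − 60 = 142; x' = -45 + 1·202 = 157.
Government outlay = subsidy × quantity = 60 × 157 = 9420.

Government cost = £9420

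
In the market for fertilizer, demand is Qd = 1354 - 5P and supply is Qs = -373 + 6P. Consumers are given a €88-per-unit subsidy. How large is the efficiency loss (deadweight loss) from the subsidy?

Pre-subsidy: 1354 - 5P = -373 + 6P gives P* = 157, Q* = 569.
With the rebate, buyers effectively pay Pb = Ps − 88, where Ps is the price sellers receive.
Demand in terms of Ps becomes Qd = 1354 − 5(Ps − 88) = 1794 - 5Ps. Setting this equal to supply: 1794 - 5Ps = -373 + 6Ps, so Ps = 197.
Buyers pay Pb = 197 − 88 = 109; Q' = -373 + 6·197 = 809.
The subsidy expands output by 809 − 569 = 240 past the efficient level; on those units the gap between marginal cost and willingness to pay runs from 0 up to 88.
DWL = ½ × 88 × 240 = 10560.

Deadweight loss = €10560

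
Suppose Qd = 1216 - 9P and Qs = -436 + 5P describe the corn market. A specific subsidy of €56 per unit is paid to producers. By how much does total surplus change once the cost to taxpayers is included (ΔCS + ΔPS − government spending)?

Net change in total surplus = -€5040

Pre-subsidy: 1216 - 9P = -436 + 5P gives P* = 118, Q* = 154.
With the subsidy, sellers receive Ps = Pb + 56 for each unit, where Pb is the price buyers pay.
Supply in terms of Pb becomes Qs = -436 + 5(Pb + 56) = -156 + 5Pb. Setting this equal to demand: 1216 - 9Pb = -156 + 5Pb, so Pb = 98.
Sellers receive Ps = 98 + 56 = 154; Q' = 1216 − 9·98 = 334.
ΔCS = ½(154 + 334)(118 − 98) = 4880; ΔPS = ½(154 + 334)(154 − 118) = 8784.
Government spending = 56 × 334 = 18704.
Net change = 4880 + 8784 − 18704 = -5040. The loss equals the DWL triangle ½·56·180.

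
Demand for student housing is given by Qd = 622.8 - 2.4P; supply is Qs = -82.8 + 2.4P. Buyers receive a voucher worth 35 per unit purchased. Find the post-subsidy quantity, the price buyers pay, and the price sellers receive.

Q' = 312; buyers pay 129.5; sellers receive 164.5

Pre-subsidy: 622.8 - 2.4P = -82.8 + 2.4P gives P* = 147, Q* = 270.
With the rebate, buyers effectively pay Pb = Ps − 35, where Ps is the price sellers receive.
Demand in terms of Ps becomes Qd = 622.8 − 2.4(Ps − 35) = 706.8 - 2.4Ps. Setting this equal to supply: 706.8 - 2.4Ps = -82.8 + 2.4Ps, so Ps = 164.5.
Buyers pay Pb = 164.5 − 35 = 129.5; Q' = -82.8 + 2.4·164.5 = 312.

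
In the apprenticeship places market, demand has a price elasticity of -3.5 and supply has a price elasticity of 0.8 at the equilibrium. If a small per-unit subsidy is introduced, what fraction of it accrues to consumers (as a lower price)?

For a small subsidy around the equilibrium, the benefit split depends on the relative slopes, which at a point are proportional to the elasticities.
Buyer share = εs/(εs + |εd|) = 0.8/(0.8 + 3.5) = 8/43; seller share = |εd|/(εs + |εd|) = 35/43.

Consumer share = 8/43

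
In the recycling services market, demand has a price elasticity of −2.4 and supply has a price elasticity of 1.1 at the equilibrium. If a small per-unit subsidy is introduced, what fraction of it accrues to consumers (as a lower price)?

Consumer share = 11/35

For a small subsidy around the equilibrium, the benefit split depends on the relative slopes, which at a point are proportional to the elasticities.
Buyer share = εs/(εs + |εd|) = 1.1/(1.1 + 2.4) = 11/35; seller share = |εd|/(εs + |εd|) = 24/35.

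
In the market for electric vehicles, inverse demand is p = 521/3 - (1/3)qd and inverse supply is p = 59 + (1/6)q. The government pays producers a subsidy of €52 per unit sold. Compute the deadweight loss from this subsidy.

Pre-subsidy: 521/3 - (1/3)q = 59 + (1/6)q gives q* = 688/3 and p* = 875/9.
With the subsidy, sellers receive ps = pb + 52 for each unit, where pb is the price buyers pay.
On the curves, pb = 521/3 - (1/3)q and ps = 59 + (1/6)q; the wedge ps − pb = 52 gives 59 + (1/6)q − (521/3 - (1/3)q) = 52, so q' = 1000/3.
Then pb = 521/3 − (1/3)·(1000/3) = 563/9 and ps = 59 + (1/6)·(1000/3) = 1031/9.
The subsidy expands output by 1000/3 − 688/3 = 104 past the efficient level; on those units the gap between marginal cost and willingness to pay runs from 0 up to 52.
DWL = ½ × 52 × 104 = 2704.

Deadweight loss = €2704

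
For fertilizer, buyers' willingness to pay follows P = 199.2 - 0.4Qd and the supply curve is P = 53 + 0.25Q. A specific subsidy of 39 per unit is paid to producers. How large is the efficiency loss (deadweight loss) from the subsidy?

Deadweight loss = 1170

Pre-subsidy: 199.2 - 0.4Q = 53 + 0.25Q gives Q* = 2924/13 and P* = 1420/13.
With the subsidy, sellers receive Ps = Pb + 39 for each unit, where Pb is the price buyers pay.
On the curves, Pb = 199.2 - 0.4Q and Ps = 53 + 0.25Q; the wedge Ps − Pb = 39 gives 53 + 0.25Q − (199.2 - 0.4Q) = 39, so Q' = 3704/13.
Then Pb = 199.2 − 0.4·(3704/13) = 1108/13 and Ps = 53 + 0.25·(3704/13) = 1615/13.
The subsidy expands output by 3704/13 − 2924/13 = 60 past the efficient level; on those units the gap between marginal cost and willingness to pay runs from 0 up to 39.
DWL = ½ × 39 × 60 = 1170.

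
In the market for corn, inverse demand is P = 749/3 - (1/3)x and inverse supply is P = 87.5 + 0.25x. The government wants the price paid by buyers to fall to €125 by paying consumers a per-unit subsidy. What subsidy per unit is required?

Required subsidy s = €56 per unit

At a buyer price of 125, quantity demanded is 749 − 3·125 = 374.
Sellers supply 374 only when they receive Ps = 87.5 + 0.25·374 = 181.
s = Ps − Pb = 181 − 125 = 56.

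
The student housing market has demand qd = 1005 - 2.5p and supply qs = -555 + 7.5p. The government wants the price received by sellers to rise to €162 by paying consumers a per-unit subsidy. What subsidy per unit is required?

At a seller price of 162, quantity supplied is -555 + 7.5·162 = 660.
Buyers absorb 660 only when they pay pb with 1005 − 2.5·pb = 660, i.e. pb = 138.
s = ps − pb = 162 − 138 = 24.

Required subsidy s = €24 per unit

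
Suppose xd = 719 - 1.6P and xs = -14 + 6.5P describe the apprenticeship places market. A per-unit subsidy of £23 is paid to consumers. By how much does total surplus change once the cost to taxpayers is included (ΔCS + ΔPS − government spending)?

Net change in total surplus = -27508/81

Pre-subsidy: 719 - 1.6P = -14 + 6.5P gives P* = 7330/81, x* = 46511/81.
With the rebate, buyers effectively pay Pb = Ps − 23, where Ps is the price sellers receive.
Demand in terms of Ps becomes xd = 719 − 1.6(Ps − 23) = 755.8 - 1.6Ps. Setting this equal to supply: 755.8 - 1.6Ps = -14 + 6.5Ps, so Ps = 2566/27.
Buyers pay Pb = 2566/27 − 23 = 1945/27; x' = -14 + 6.5·(2566/27) = 16301/27.
ΔCS = ½(46511/81 + 16301/27)(7330/81 − 1945/27) = 71321965/6561; ΔPS = ½(46511/81 + 16301/27)(2566/27 − 7330/81) = 17556176/6561.
Government spending = 23 × 16301/27 = 374923/27.
Net change = 71321965/6561 + 17556176/6561 − 374923/27 = -27508/81. The loss equals the DWL triangle ½·23·2392/81.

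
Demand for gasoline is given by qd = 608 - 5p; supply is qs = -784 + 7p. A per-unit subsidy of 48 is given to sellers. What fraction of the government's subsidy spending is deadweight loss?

DWL / government spending = 5/12

Pre-subsidy: 608 - 5p = -784 + 7p gives p* = 116, q* = 28.
With the subsidy, sellers receive ps = pb + 48 for each unit, where pb is the price buyers pay.
Supply in terms of pb becomes qs = -784 + 7(pb + 48) = -448 + 7pb. Setting this equal to demand: 608 - 5pb = -448 + 7pb, so pb = 88.
Sellers receive ps = 88 + 48 = 136; q' = 608 − 5·88 = 168.
ΔCS = ½(28 + 168)(116 − 88) = 2744; ΔPS = ½(28 + 168)(136 − 116) = 1960.
Government spending = 48 × 168 = 8064.
DWL = ½ × 48 × (168 − 28) = 3360; fraction = 3360 / 8064 = 5/12.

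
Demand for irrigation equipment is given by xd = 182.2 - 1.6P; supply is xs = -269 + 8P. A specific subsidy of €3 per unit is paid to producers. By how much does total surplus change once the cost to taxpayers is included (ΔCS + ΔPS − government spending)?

Net change in total surplus = -€6

Pre-subsidy: 182.2 - 1.6P = -269 + 8P gives P* = 47, x* = 107.
With the subsidy, sellers receive Ps = Pb + 3 for each unit, where Pb is the price buyers pay.
Supply in terms of Pb becomes xs = -269 + 8(Pb + 3) = -245 + 8Pb. Setting this equal to demand: 182.2 - 1.6Pb = -245 + 8Pb, so Pb = 44.5.
Sellers receive Ps = 44.5 + 3 = 47.5; x' = 182.2 − 1.6·44.5 = 111.
ΔCS = ½(107 + 111)(47 − 44.5) = 272.5; ΔPS = ½(107 + 111)(47.5 − 47) = 54.5.
Government spending = 3 × 111 = 333.
Net change = 272.5 + 54.5 − 333 = -6. The loss equals the DWL triangle ½·3·4.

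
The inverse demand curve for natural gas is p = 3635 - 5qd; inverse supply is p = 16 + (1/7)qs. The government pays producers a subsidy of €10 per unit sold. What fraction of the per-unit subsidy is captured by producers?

Producer share = 1/36

Pre-subsidy: 3635 - 5q = 16 + (1/7)q gives q* = 25333/36 and p* = 4195/36.
With the subsidy, sellers receive ps = pb + 10 for each unit, where pb is the price buyers pay.
On the curves, pb = 3635 - 5q and ps = 16 + (1/7)q; the wedge ps − pb = 10 gives 16 + (1/7)q − (3635 - 5q) = 10, so q' = 25403/36.
Then pb = 3635 − 5·(25403/36) = 3845/36 and ps = 16 + (1/7)·(25403/36) = 4205/36.
Buyers' price falls by p* − pb = 4195/36 − 3845/36 = 175/18; sellers' price rises by ps − p* = 4205/36 − 4195/36 = 5/18.
So producers capture (5/18)/10 = 1/36 of each unit of subsidy.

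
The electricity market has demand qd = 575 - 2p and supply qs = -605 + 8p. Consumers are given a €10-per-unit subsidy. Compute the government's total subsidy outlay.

Pre-subsidy: 575 - 2p = -605 + 8p gives p* = 118, q* = 339.
With the rebate, buyers effectively pay pb = ps − 10, where ps is the price sellers receive.
Demand in terms of ps becomes qd = 575 − 2(ps − 10) = 595 - 2ps. Setting this equal to supply: 595 - 2ps = -605 + 8ps, so ps = 120.
Buyers pay pb = 120 − 10 = 110; q' = -605 + 8·120 = 355.
Government outlay = subsidy × quantity = 10 × 355 = 3550.

Government cost = €3550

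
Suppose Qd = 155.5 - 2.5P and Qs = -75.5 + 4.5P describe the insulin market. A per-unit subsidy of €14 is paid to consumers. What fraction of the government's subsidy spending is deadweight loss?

DWL / government spending = 45/382

Pre-subsidy: 155.5 - 2.5P = -75.5 + 4.5P gives P* = 33, Q* = 73.
With the rebate, buyers effectively pay Pb = Ps − 14, where Ps is the price sellers receive.
Demand in terms of Ps becomes Qd = 155.5 − 2.5(Ps − 14) = 190.5 - 2.5Ps. Setting this equal to supply: 190.5 - 2.5Ps = -75.5 + 4.5Ps, so Ps = 38.
Buyers pay Pb = 38 − 14 = 24; Q' = -75.5 + 4.5·38 = 95.5.
ΔCS = ½(73 + 95.5)(33 − 24) = 758.25; ΔPS = ½(73 + 95.5)(38 − 33) = 421.25.
Government spending = 14 × 95.5 = 1337.
DWL = ½ × 14 × (95.5 − 73) = 157.5; fraction = 157.5 / 1337 = 45/382.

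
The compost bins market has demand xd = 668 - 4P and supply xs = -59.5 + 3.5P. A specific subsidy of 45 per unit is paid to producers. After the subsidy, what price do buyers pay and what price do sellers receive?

Buyers pay 76; sellers receive 121

Pre-subsidy: 668 - 4P = -59.5 + 3.5P gives P* = 97, x* = 280.
With the subsidy, sellers receive Ps = Pb + 45 for each unit, where Pb is the price buyers pay.
Supply in terms of Pb becomes xs = -59.5 + 3.5(Pb + 45) = 98 + 3.5Pb. Setting this equal to demand: 668 - 4Pb = 98 + 3.5Pb, so Pb = 76.
Sellers receive Ps = 76 + 45 = 121; x' = 668 − 4·76 = 364.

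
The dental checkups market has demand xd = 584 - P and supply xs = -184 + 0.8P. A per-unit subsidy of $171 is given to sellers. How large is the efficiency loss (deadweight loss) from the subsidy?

Pre-subsidy: 584 - P = -184 + 0.8P gives P* = 1280/3, x* = 472/3.
With the subsidy, sellers receive Ps = Pb + 171 for each unit, where Pb is the price buyers pay.
Supply in terms of Pb becomes xs = -184 + 0.8(Pb + 171) = -47.2 + 0.8Pb. Setting this equal to demand: 584 - Pb = -47.2 + 0.8Pb, so Pb = 1052/3.
Sellers receive Ps = 1052/3 + 171 = 1565/3; x' = 584 − 1·(1052/3) = 700/3.
The subsidy expands output by 700/3 − 472/3 = 76 past the efficient level; on those units the gap between marginal cost and willingness to pay runs from 0 up to 171.
DWL = ½ × 171 × 76 = 6498.

Deadweight loss = $6498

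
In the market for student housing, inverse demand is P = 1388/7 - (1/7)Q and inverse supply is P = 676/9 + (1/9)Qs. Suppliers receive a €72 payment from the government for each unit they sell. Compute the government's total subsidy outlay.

Government cost = €55332

Pre-subsidy: 1388/7 - (1/7)Q = 676/9 + (1/9)Q gives Q* = 485 and P* = 129.
With the subsidy, sellers receive Ps = Pb + 72 for each unit, where Pb is the price buyers pay.
On the curves, Pb = 1388/7 - (1/7)Q and Ps = 676/9 + (1/9)Q; the wedge Ps − Pb = 72 gives 676/9 + (1/9)Q − (1388/7 - (1/7)Q) = 72, so Q' = 768.5.
Then Pb = 1388/7 − (1/7)·768.5 = 88.5 and Ps = 676/9 + (1/9)·768.5 = 160.5.
Government outlay = subsidy × quantity = 72 × 768.5 = 55332.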